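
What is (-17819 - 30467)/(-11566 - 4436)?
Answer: 3449/1143 ≈ 3.0175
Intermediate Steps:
(-17819 - 30467)/(-11566 - 4436) = -48286/(-16002) = -48286*(-1/16002) = 3449/1143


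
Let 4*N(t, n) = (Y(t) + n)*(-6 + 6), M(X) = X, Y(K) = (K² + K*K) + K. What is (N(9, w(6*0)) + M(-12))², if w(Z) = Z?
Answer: 144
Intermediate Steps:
Y(K) = K + 2*K² (Y(K) = (K² + K²) + K = 2*K² + K = K + 2*K²)
N(t, n) = 0 (N(t, n) = ((t*(1 + 2*t) + n)*(-6 + 6))/4 = ((n + t*(1 + 2*t))*0)/4 = (¼)*0 = 0)
(N(9, w(6*0)) + M(-12))² = (0 - 12)² = (-12)² = 144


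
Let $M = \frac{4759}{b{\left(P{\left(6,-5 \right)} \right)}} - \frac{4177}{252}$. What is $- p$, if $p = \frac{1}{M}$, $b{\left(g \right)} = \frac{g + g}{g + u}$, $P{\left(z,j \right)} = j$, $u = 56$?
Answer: $\frac{1260}{30602219} \approx 4.1173 \cdot 10^{-5}$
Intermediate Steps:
$b{\left(g \right)} = \frac{2 g}{56 + g}$ ($b{\left(g \right)} = \frac{g + g}{g + 56} = \frac{2 g}{56 + g}$)
$M = - \frac{30602219}{1260}$ ($M = \frac{4759}{2 \left(-5\right) \frac{1}{56 - 5}} - \frac{4177}{252} = \frac{4759}{2 \left(-5\right) \frac{1}{51}} - \frac{4177}{252} = \frac{4759}{- \frac{10}{51}} - \frac{4177}{252} = 4759 \left(- \frac{51}{10}\right) - \frac{4177}{252} = - \frac{242709}{10} - \frac{4177}{252} = - \frac{30602219}{1260} \approx -24287.0$)
$p = - \frac{1260}{30602219}$ ($p = \frac{1}{- \frac{30602219}{1260}} = - \frac{1260}{30602219} \approx -4.1173 \cdot 10^{-5}$)
$- p = \left(-1\right) \left(- \frac{1260}{30602219}\right) = \frac{1260}{30602219}$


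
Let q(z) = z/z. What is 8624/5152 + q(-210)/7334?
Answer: 141191/84341 ≈ 1.6740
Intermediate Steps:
q(z) = 1
8624/5152 + q(-210)/7334 = 8624/5152 + 1/7334 = 8624*(1/5152) + 1*(1/7334) = 77/46 + 1/7334 = 141191/84341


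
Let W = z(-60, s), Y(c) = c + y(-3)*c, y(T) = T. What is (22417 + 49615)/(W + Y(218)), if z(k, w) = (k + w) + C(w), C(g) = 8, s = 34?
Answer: -36016/227 ≈ -158.66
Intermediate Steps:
Y(c) = -2*c (Y(c) = c - 3*c = -2*c)
z(k, w) = 8 + k + w (z(k, w) = (k + w) + 8 = 8 + k + w)
W = -18 (W = 8 - 60 + 34 = -18)
(22417 + 49615)/(W + Y(218)) = (22417 + 49615)/(-18 - 2*218) = 72032/(-18 - 436) = 72032/(-454) = 72032*(-1/454) = -36016/227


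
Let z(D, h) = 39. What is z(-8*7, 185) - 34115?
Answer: -34076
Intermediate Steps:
z(-8*7, 185) - 34115 = 39 - 34115 = -34076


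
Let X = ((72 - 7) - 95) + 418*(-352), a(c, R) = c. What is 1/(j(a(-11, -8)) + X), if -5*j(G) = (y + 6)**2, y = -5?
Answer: -5/735831 ≈ -6.7950e-6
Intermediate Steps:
X = -147166 (X = (65 - 95) - 147136 = -30 - 147136 = -147166)
j(G) = -1/5 (j(G) = -(-5 + 6)**2/5 = -1/5*1**2 = -1/5*1 = -1/5)
1/(j(a(-11, -8)) + X) = 1/(-1/5 - 147166) = 1/(-735831/5) = -5/735831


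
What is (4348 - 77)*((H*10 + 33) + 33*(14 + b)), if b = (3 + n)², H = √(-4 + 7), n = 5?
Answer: 11134497 + 42710*√3 ≈ 1.1208e+7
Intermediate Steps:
H = √3 ≈ 1.7320
b = 64 (b = (3 + 5)² = 8² = 64)
(4348 - 77)*((H*10 + 33) + 33*(14 + b)) = (4348 - 77)*((√3*10 + 33) + 33*(14 + 64)) = 4271*((10*√3 + 33) + 33*78) = 4271*((33 + 10*√3) + 2574) = 4271*(2607 + 10*√3) = 11134497 + 42710*√3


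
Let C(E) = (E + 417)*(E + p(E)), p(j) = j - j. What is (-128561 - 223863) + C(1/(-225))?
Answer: -17841558824/50625 ≈ -3.5243e+5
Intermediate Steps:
p(j) = 0
C(E) = E*(417 + E) (C(E) = (E + 417)*(E + 0) = (417 + E)*E = E*(417 + E))
(-128561 - 223863) + C(1/(-225)) = (-128561 - 223863) + (417 + 1/(-225))/(-225) = -352424 - (417 - 1/225)/225 = -352424 - 1/225*93824/225 = -352424 - 93824/50625 = -17841558824/50625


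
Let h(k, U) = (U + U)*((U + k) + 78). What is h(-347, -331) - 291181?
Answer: 106019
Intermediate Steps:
h(k, U) = 2*U*(78 + U + k) (h(k, U) = (2*U)*(78 + U + k) = 2*U*(78 + U + k))
h(-347, -331) - 291181 = 2*(-331)*(78 - 331 - 347) - 291181 = 2*(-331)*(-600) - 291181 = 397200 - 291181 = 106019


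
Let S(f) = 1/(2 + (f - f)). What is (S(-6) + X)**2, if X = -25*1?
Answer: 2401/4 ≈ 600.25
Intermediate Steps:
X = -25
S(f) = 1/2 (S(f) = 1/(2 + 0) = 1/2)
(S(-6) + X)**2 = (1/2 - 25)**2 = (-49/2)**2 = 2401/4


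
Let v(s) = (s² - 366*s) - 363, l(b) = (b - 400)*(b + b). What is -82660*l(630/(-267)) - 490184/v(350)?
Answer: -83295892817624/530707 ≈ -1.5695e+8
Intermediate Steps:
l(b) = 2*b*(-400 + b) (l(b) = (-400 + b)*(2*b) = 2*b*(-400 + b))
v(s) = -363 + s² - 366*s
-82660*l(630/(-267)) - 490184/v(350) = -82660*2*(630/(-267))*(-400 + 630/(-267)) - 490184/(-363 + 350² - 366*350) = -82660*2*(630*(-1/267))*(-400 + 630*(-1/267)) - 490184/(-363 + 122500 - 128100) = -82660*2*(-210/89)*(-400 - 210/89) - 490184/(-5963) = -82660*2*(-210/89)*(-35810/89) - 490184*(-1/5963) = -82660/(1/(15040200/7921)) + 490184/5963 = -82660/7921/15040200 + 490184/5963 = -82660*15040200/7921 + 490184/5963 = -1243222932000/7921 + 490184/5963 = -83295892817624/530707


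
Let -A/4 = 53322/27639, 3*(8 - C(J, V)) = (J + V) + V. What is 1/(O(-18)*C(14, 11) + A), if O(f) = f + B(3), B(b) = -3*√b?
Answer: 341019195/19630020637 - 254638107*√3/78520082548 ≈ 0.011755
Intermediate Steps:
C(J, V) = 8 - 2*V/3 - J/3 (C(J, V) = 8 - ((J + V) + V)/3 = 8 - (J + 2*V)/3 = 8 + (-2*V/3 - J/3) = 8 - 2*V/3 - J/3)
O(f) = f - 3*√3
A = -71096/9213 (A = -213288/27639 = -4*17774/9213 = -71096/9213 ≈ -7.7169)
1/(O(-18)*C(14, 11) + A) = 1/((-18 - 3*√3)*(8 - ⅔*11 - ⅓*14) - 71096/9213) = 1/((-18 - 3*√3)*(8 - 22/3 - 14/3) - 71096/9213) = 1/((-18 - 3*√3)*(-4) - 71096/9213) = 1/((72 + 12*√3) - 71096/9213) = 1/(592240/9213 + 12*√3)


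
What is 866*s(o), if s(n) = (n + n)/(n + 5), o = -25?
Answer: 2165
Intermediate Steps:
s(n) = 2*n/(5 + n) (s(n) = (2*n)/(5 + n) = 2*n/(5 + n))
866*s(o) = 866*(2*(-25)/(5 - 25)) = 866*(2*(-25)/(-20)) = 866*(2*(-25)*(-1/20)) = 866*(5/2) = 2165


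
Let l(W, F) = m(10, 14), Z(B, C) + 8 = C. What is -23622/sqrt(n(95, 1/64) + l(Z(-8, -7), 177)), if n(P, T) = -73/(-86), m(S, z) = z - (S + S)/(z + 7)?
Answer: -23622*sqrt(45325182)/25097 ≈ -6336.7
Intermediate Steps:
Z(B, C) = -8 + C
m(S, z) = z - 2*S/(7 + z)
n(P, T) = 73/86 (n(P, T) = -73*(-1/86) = 73/86)
l(W, F) = 274/21 (l(W, F) = (14**2 - 2*10 + 7*14)/(7 + 14) = (196 - 20 + 98)/21 = (1/21)*274 = 274/21)
-23622/sqrt(n(95, 1/64) + l(Z(-8, -7), 177)) = -23622/sqrt(73/86 + 274/21) = -23622*sqrt(45325182)/25097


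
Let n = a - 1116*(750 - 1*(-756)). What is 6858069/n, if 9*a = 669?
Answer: -20574207/5041865 ≈ -4.0807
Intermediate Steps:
a = 223/3 (a = (⅑)*669 = 223/3 ≈ 74.333)
n = -5041865/3 (n = 223/3 - 1116*(750 - 1*(-756)) = 223/3 - 1116*(750 + 756) = 223/3 - 1116*1506 = 223/3 - 1680696 = -5041865/3 ≈ -1.6806e+6)
6858069/n = 6858069/(-5041865/3) = 6858069*(-3/5041865) = -20574207/5041865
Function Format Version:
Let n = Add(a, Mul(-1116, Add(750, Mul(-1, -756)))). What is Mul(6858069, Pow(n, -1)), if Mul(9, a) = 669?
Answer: Rational(-20574207, 5041865) ≈ -4.0807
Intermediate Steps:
a = Rational(223, 3) (a = Mul(Rational(1, 9), 669) = Rational(223, 3) ≈ 74.333)
n = Rational(-5041865, 3) (n = Add(Rational(223, 3), Mul(-1116, Add(750, Mul(-1, -756)))) = Add(Rational(223, 3), Mul(-1116, Add(750, 756))) = Add(Rational(223, 3), Mul(-1116, 1506)) = Add(Rational(223, 3), -1680696) = Rational(-5041865, 3) ≈ -1.6806e+6)
Mul(6858069, Pow(n, -1)) = Mul(6858069, Pow(Rational(-5041865, 3), -1)) = Mul(6858069, Rational(-3, 5041865)) = Rational(-20574207, 5041865)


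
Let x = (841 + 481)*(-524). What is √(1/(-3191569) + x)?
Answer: I*√7056205465814125577/3191569 ≈ 832.3*I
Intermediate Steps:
x = -692728 (x = 1322*(-524) = -692728)
√(1/(-3191569) + x) = √(1/(-3191569) - 692728) = √(-1/3191569 - 692728) = √(-2210889210233/3191569) = I*√7056205465814125577/3191569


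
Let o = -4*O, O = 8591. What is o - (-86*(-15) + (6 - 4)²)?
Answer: -35658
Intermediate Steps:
o = -34364 (o = -4*8591 = -34364)
o - (-86*(-15) + (6 - 4)²) = -34364 - (-86*(-15) + (6 - 4)²) = -34364 - (1290 + 2²) = -34364 - (1290 + 4) = -34364 - 1*1294 = -34364 - 1294 = -35658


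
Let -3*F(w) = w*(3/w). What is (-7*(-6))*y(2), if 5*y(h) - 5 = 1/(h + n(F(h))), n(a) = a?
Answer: 252/5 ≈ 50.400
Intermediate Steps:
F(w) = -1 (F(w) = -w*3/w/3 = -1/3*3 = -1)
y(h) = 1 + 1/(5*(-1 + h)) (y(h) = 1 + 1/(5*(h - 1)) = 1 + 1/(5*(-1 + h)))
(-7*(-6))*y(2) = (-7*(-6))*((-4/5 + 2)/(-1 + 2)) = 42*((6/5)/1) = 42*(1*(6/5)) = 42*(6/5) = 252/5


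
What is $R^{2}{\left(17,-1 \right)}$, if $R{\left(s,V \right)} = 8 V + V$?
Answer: $81$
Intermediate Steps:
$R{\left(s,V \right)} = 9 V$
$R^{2}{\left(17,-1 \right)} = \left(9 \left(-1\right)\right)^{2} = \left(-9\right)^{2} = 81$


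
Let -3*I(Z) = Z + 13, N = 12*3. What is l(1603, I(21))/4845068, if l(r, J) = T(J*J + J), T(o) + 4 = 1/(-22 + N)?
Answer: -55/67830952 ≈ -8.1084e-7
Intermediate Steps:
N = 36
I(Z) = -13/3 - Z/3 (I(Z) = -(Z + 13)/3 = -(13 + Z)/3 = -13/3 - Z/3)
T(o) = -55/14 (T(o) = -4 + 1/(-22 + 36) = -4 + 1/14 = -55/14)
l(r, J) = -55/14
l(1603, I(21))/4845068 = -55/14/4845068 = -55/14*1/4845068 = -55/67830952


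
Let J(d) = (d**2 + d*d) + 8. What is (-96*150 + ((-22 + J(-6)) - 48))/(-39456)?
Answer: 7195/19728 ≈ 0.36471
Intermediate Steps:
J(d) = 8 + 2*d**2 (J(d) = (d**2 + d**2) + 8 = 2*d**2 + 8 = 8 + 2*d**2)
(-96*150 + ((-22 + J(-6)) - 48))/(-39456) = (-96*150 + ((-22 + (8 + 2*(-6)**2)) - 48))/(-39456) = (-14400 + ((-22 + (8 + 2*36)) - 48))*(-1/39456) = (-14400 + ((-22 + (8 + 72)) - 48))*(-1/39456) = (-14400 + ((-22 + 80) - 48))*(-1/39456) = (-14400 + (58 - 48))*(-1/39456) = (-14400 + 10)*(-1/39456) = -14390*(-1/39456) = 7195/19728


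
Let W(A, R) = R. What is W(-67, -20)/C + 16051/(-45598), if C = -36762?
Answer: -42082493/119733834 ≈ -0.35147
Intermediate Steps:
W(-67, -20)/C + 16051/(-45598) = -20/(-36762) + 16051/(-45598) = -20*(-1/36762) + 16051*(-1/45598) = 10/18381 - 2293/6514 = -42082493/119733834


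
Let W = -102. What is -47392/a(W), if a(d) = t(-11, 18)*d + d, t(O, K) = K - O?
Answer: 11848/765 ≈ 15.488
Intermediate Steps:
a(d) = 30*d (a(d) = (18 - 1*(-11))*d + d = (18 + 11)*d + d = 29*d + d = 30*d)
-47392/a(W) = -47392/(30*(-102)) = -47392/(-3060) = -47392*(-1/3060) = 11848/765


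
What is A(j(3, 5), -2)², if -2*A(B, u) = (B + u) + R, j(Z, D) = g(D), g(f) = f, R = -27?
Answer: 144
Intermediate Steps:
j(Z, D) = D
A(B, u) = 27/2 - B/2 - u/2 (A(B, u) = -((B + u) - 27)/2 = -(-27 + B + u)/2 = 27/2 - B/2 - u/2)
A(j(3, 5), -2)² = (27/2 - ½*5 - ½*(-2))² = (27/2 - 5/2 + 1)² = 12² = 144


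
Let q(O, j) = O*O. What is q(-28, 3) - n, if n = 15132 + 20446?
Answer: -34794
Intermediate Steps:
q(O, j) = O**2
n = 35578
q(-28, 3) - n = (-28)**2 - 1*35578 = 784 - 35578 = -34794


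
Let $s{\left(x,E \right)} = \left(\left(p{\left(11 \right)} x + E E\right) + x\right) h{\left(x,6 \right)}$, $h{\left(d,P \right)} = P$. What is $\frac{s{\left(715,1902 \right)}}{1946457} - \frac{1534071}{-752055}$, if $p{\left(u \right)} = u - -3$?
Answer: $\frac{716971149371}{54216397005} \approx 13.224$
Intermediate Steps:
$p{\left(u \right)} = 3 + u$ ($p{\left(u \right)} = u + 3 = 3 + u$)
$s{\left(x,E \right)} = 6 E^{2} + 90 x$ ($s{\left(x,E \right)} = \left(\left(\left(3 + 11\right) x + E E\right) + x\right) 6 = \left(\left(14 x + E^{2}\right) + x\right) 6 = \left(\left(E^{2} + 14 x\right) + x\right) 6 = \left(E^{2} + 15 x\right) 6 = 6 E^{2} + 90 x$)
$\frac{s{\left(715,1902 \right)}}{1946457} - \frac{1534071}{-752055} = \frac{6 \cdot 1902^{2} + 90 \cdot 715}{1946457} - \frac{1534071}{-752055} = \left(6 \cdot 3617604 + 64350\right) \frac{1}{1946457} - - \frac{511357}{250685} = \left(21705624 + 64350\right) \frac{1}{1946457} + \frac{511357}{250685} = 21769974 \cdot \frac{1}{1946457} + \frac{511357}{250685} = \frac{2418886}{216273} + \frac{511357}{250685} = \frac{716971149371}{54216397005}$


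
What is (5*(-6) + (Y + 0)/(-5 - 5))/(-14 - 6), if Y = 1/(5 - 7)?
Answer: 599/400 ≈ 1.4975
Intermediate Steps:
Y = -½ (Y = 1/(-2) = -½ ≈ -0.50000)
(5*(-6) + (Y + 0)/(-5 - 5))/(-14 - 6) = (5*(-6) + (-½ + 0)/(-5 - 5))/(-14 - 6) = (-30 - ½/(-10))/(-20) = -(-30 - ½*(-⅒))/20 = -(-30 + 1/20)/20 = -1/20*(-599/20) = 599/400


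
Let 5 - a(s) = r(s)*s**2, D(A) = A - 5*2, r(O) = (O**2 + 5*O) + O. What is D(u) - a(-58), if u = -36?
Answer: 10145773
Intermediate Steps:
r(O) = O**2 + 6*O
D(A) = -10 + A (D(A) = A - 10 = -10 + A)
a(s) = 5 - s**3*(6 + s) (a(s) = 5 - s*(6 + s)*s**2 = 5 - s**3*(6 + s))
D(u) - a(-58) = (-10 - 36) - (5 - 1*(-58)**3*(6 - 58)) = -46 - (5 - 1*(-195112)*(-52)) = -46 - (5 - 10145824) = -46 - 1*(-10145819) = -46 + 10145819 = 10145773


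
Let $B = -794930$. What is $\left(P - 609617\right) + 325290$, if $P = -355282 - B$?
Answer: $155321$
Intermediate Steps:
$P = 439648$ ($P = -355282 - -794930 = -355282 + 794930 = 439648$)
$\left(P - 609617\right) + 325290 = \left(439648 - 609617\right) + 325290 = -169969 + 325290 = 155321$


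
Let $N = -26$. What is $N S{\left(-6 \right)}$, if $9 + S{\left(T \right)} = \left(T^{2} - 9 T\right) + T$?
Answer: $-1950$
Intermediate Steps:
$S{\left(T \right)} = -9 + T^{2} - 8 T$ ($S{\left(T \right)} = -9 + \left(\left(T^{2} - 9 T\right) + T\right) = -9 + \left(T^{2} - 8 T\right) = -9 + T^{2} - 8 T$)
$N S{\left(-6 \right)} = - 26 \left(-9 + \left(-6\right)^{2} - -48\right) = - 26 \left(-9 + 36 + 48\right) = \left(-26\right) 75 = -1950$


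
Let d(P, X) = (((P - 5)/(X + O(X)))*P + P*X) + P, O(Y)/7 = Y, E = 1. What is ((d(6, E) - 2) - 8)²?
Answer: 121/16 ≈ 7.5625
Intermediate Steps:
O(Y) = 7*Y
d(P, X) = P + P*X + P*(-5 + P)/(8*X) (d(P, X) = (((P - 5)/(X + 7*X))*P + P*X) + P = (((-5 + P)/((8*X)))*P + P*X) + P = (((-5 + P)*(1/(8*X)))*P + P*X) + P = (((-5 + P)/(8*X))*P + P*X) + P = (P*(-5 + P)/(8*X) + P*X) + P = (P*X + P*(-5 + P)/(8*X)) + P = P + P*X + P*(-5 + P)/(8*X))
((d(6, E) - 2) - 8)² = (((⅛)*6*(-5 + 6 + 8*1 + 8*1²)/1 - 2) - 8)² = (((⅛)*6*1*(-5 + 6 + 8 + 8*1) - 2) - 8)² = (((⅛)*6*1*(-5 + 6 + 8 + 8) - 2) - 8)² = (((⅛)*6*1*17 - 2) - 8)² = ((51/4 - 2) - 8)² = (43/4 - 8)² = (11/4)² = 121/16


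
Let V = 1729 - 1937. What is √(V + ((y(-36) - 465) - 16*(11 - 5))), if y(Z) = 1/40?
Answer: I*√307590/20 ≈ 27.73*I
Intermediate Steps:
y(Z) = 1/40
V = -208
√(V + ((y(-36) - 465) - 16*(11 - 5))) = √(-208 + ((1/40 - 465) - 16*(11 - 5))) = √(-208 + (-18599/40 - 16*6)) = √(-208 + (-18599/40 - 96)) = √(-208 - 22439/40) = √(-30759/40) = I*√307590/20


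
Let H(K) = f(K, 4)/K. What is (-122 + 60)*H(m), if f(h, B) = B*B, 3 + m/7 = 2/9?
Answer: 8928/175 ≈ 51.017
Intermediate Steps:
m = -175/9 (m = -21 + 7*(2/9) = -21 + 14/9 = -175/9 ≈ -19.444)
f(h, B) = B**2
H(K) = 16/K (H(K) = 4**2/K = 16/K)
(-122 + 60)*H(m) = (-122 + 60)*(16/(-175/9)) = -992*(-9)/175 = -62*(-144/175) = 8928/175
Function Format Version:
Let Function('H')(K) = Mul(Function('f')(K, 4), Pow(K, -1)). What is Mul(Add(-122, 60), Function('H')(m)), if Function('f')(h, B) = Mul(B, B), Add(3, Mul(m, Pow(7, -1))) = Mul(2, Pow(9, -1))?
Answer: Rational(8928, 175) ≈ 51.017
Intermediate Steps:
m = Rational(-175, 9) (m = Add(-21, Mul(7, Mul(2, Pow(9, -1)))) = Add(-21, Mul(7, Mul(2, Rational(1, 9)))) = Add(-21, Mul(7, Rational(2, 9))) = Add(-21, Rational(14, 9)) = Rational(-175, 9) ≈ -19.444)
Function('f')(h, B) = Pow(B, 2)
Function('H')(K) = Mul(16, Pow(K, -1)) (Function('H')(K) = Mul(Pow(4, 2), Pow(K, -1)) = Mul(16, Pow(K, -1)))
Mul(Add(-122, 60), Function('H')(m)) = Mul(Add(-122, 60), Mul(16, Pow(Rational(-175, 9), -1))) = Mul(-62, Mul(16, Rational(-9, 175))) = Mul(-62, Rational(-144, 175)) = Rational(8928, 175)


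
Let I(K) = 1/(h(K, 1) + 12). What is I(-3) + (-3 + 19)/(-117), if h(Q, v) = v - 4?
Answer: -1/39 ≈ -0.025641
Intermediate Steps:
h(Q, v) = -4 + v
I(K) = 1/9 (I(K) = 1/((-4 + 1) + 12) = 1/(-3 + 12) = 1/9)
I(-3) + (-3 + 19)/(-117) = 1/9 + (-3 + 19)/(-117) = 1/9 + 16*(-1/117) = 1/9 - 16/117 = -1/39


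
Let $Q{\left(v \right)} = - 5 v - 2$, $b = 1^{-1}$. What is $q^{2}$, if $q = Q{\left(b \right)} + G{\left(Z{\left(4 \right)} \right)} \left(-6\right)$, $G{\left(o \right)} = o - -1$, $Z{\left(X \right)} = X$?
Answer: $1369$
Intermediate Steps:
$b = 1$
$Q{\left(v \right)} = -2 - 5 v$
$G{\left(o \right)} = 1 + o$ ($G{\left(o \right)} = o + 1 = 1 + o$)
$q = -37$ ($q = \left(-2 - 5\right) + \left(1 + 4\right) \left(-6\right) = \left(-2 - 5\right) + 5 \left(-6\right) = -7 - 30 = -37$)
$q^{2} = \left(-37\right)^{2} = 1369$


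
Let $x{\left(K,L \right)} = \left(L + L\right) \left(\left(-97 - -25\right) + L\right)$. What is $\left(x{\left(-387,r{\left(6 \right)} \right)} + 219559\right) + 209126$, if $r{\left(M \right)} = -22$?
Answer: $432821$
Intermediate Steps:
$x{\left(K,L \right)} = 2 L \left(-72 + L\right)$ ($x{\left(K,L \right)} = 2 L \left(\left(-97 + 25\right) + L\right) = 2 L \left(-72 + L\right)$)
$\left(x{\left(-387,r{\left(6 \right)} \right)} + 219559\right) + 209126 = \left(2 \left(-22\right) \left(-72 - 22\right) + 219559\right) + 209126 = \left(2 \left(-22\right) \left(-94\right) + 219559\right) + 209126 = \left(4136 + 219559\right) + 209126 = 223695 + 209126 = 432821$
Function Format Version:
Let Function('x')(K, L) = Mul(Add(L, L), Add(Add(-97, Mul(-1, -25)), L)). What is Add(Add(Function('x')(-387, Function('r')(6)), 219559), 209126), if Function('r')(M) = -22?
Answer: 432821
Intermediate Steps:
Function('x')(K, L) = Mul(2, L, Add(-72, L)) (Function('x')(K, L) = Mul(Mul(2, L), Add(Add(-97, 25), L)) = Mul(Mul(2, L), Add(-72, L)) = Mul(2, L, Add(-72, L)))
Add(Add(Function('x')(-387, Function('r')(6)), 219559), 209126) = Add(Add(Mul(2, -22, Add(-72, -22)), 219559), 209126) = Add(Add(Mul(2, -22, -94), 219559), 209126) = Add(Add(4136, 219559), 209126) = Add(223695, 209126) = 432821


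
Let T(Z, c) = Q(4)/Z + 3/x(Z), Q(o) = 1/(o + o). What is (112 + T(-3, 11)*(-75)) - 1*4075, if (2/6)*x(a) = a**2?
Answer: -95237/24 ≈ -3968.2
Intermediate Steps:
x(a) = 3*a**2
Q(o) = 1/(2*o)
T(Z, c) = Z**(-2) + 1/(8*Z) (T(Z, c) = ((1/2)/4)/Z + 3/((3*Z**2)) = ((1/2)*(1/4))/Z + 3*(1/(3*Z**2)) = 1/(8*Z) + Z**(-2) = Z**(-2) + 1/(8*Z))
(112 + T(-3, 11)*(-75)) - 1*4075 = (112 + ((1/8)*(8 - 3)/(-3)**2)*(-75)) - 1*4075 = (112 + ((1/8)*(1/9)*5)*(-75)) - 4075 = (112 + (5/72)*(-75)) - 4075 = (112 - 125/24) - 4075 = 2563/24 - 4075 = -95237/24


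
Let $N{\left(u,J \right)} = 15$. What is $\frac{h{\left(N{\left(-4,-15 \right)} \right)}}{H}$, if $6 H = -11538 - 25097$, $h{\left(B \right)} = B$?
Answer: $- \frac{18}{7327} \approx -0.0024567$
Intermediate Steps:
$H = - \frac{36635}{6}$ ($H = \frac{-11538 - 25097}{6} = \frac{1}{6} \left(-36635\right) = - \frac{36635}{6} \approx -6105.8$)
$\frac{h{\left(N{\left(-4,-15 \right)} \right)}}{H} = \frac{15}{- \frac{36635}{6}} = 15 \left(- \frac{6}{36635}\right) = - \frac{18}{7327}$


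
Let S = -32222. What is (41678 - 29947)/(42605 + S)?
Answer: 11731/10383 ≈ 1.1298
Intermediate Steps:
(41678 - 29947)/(42605 + S) = (41678 - 29947)/(42605 - 32222) = 11731/10383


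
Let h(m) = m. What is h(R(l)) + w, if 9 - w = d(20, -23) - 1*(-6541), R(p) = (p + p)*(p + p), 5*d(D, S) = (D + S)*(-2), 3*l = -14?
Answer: -290074/45 ≈ -6446.1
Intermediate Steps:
l = -14/3 (l = (1/3)*(-14) = -14/3 ≈ -4.6667)
d(D, S) = -2*D/5 - 2*S/5 (d(D, S) = ((D + S)*(-2))/5 = (-2*D - 2*S)/5 = -2*D/5 - 2*S/5)
R(p) = 4*p**2 (R(p) = (2*p)*(2*p) = 4*p**2)
w = -32666/5 (w = 9 - ((-2/5*20 - 2/5*(-23)) - 1*(-6541)) = 9 - ((-8 + 46/5) + 6541) = 9 - (6/5 + 6541) = 9 - 1*32711/5 = 9 - 32711/5 = -32666/5 ≈ -6533.2)
h(R(l)) + w = 4*(-14/3)**2 - 32666/5 = 4*(196/9) - 32666/5 = 784/9 - 32666/5 = -290074/45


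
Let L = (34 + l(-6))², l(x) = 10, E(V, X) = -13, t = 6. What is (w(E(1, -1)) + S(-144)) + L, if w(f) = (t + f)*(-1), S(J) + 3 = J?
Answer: 1796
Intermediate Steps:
S(J) = -3 + J
w(f) = -6 - f (w(f) = (6 + f)*(-1) = -6 - f)
L = 1936 (L = (34 + 10)² = 44² = 1936)
(w(E(1, -1)) + S(-144)) + L = ((-6 - 1*(-13)) + (-3 - 144)) + 1936 = ((-6 + 13) - 147) + 1936 = (7 - 147) + 1936 = -140 + 1936 = 1796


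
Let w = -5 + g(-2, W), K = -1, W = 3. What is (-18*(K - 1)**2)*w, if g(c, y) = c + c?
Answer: 648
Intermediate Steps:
g(c, y) = 2*c
w = -9 (w = -5 + 2*(-2) = -5 - 4 = -9)
(-18*(K - 1)**2)*w = -18*(-1 - 1)**2*(-9) = -18*(-2)**2*(-9) = -18*4*(-9) = -72*(-9) = 648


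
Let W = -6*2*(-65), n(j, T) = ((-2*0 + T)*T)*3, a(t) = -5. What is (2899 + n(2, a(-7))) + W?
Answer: 3754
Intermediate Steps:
n(j, T) = 3*T² (n(j, T) = ((0 + T)*T)*3 = (T*T)*3 = T²*3 = 3*T²)
W = 780 (W = -12*(-65) = 780)
(2899 + n(2, a(-7))) + W = (2899 + 3*(-5)²) + 780 = (2899 + 3*25) + 780 = (2899 + 75) + 780 = 2974 + 780 = 3754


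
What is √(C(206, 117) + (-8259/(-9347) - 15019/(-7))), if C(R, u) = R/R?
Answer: √9193156278215/65429 ≈ 46.341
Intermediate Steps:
C(R, u) = 1
√(C(206, 117) + (-8259/(-9347) - 15019/(-7))) = √(1 + (-8259/(-9347) - 15019/(-7))) = √(1 + (-8259*(-1/9347) - 15019*(-⅐))) = √(1 + (8259/9347 + 15019/7)) = √(1 + 140440406/65429) = √(140505835/65429) = √9193156278215/65429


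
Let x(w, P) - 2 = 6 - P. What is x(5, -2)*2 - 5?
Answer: 15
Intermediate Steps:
x(w, P) = 8 - P (x(w, P) = 2 + (6 - P) = 8 - P)
x(5, -2)*2 - 5 = (8 - 1*(-2))*2 - 5 = (8 + 2)*2 - 5 = 10*2 - 5 = 20 - 5 = 15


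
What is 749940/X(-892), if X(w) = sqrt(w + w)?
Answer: -187485*I*sqrt(446)/223 ≈ -17755.0*I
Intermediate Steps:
X(w) = sqrt(2)*sqrt(w) (X(w) = sqrt(2*w) = sqrt(2)*sqrt(w))
749940/X(-892) = 749940/((sqrt(2)*sqrt(-892))) = 749940/((sqrt(2)*(2*I*sqrt(223)))) = 749940/((2*I*sqrt(446))) = 749940*(-I*sqrt(446)/892) = -187485*I*sqrt(446)/223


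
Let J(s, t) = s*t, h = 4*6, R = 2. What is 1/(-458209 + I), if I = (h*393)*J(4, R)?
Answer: -1/382753 ≈ -2.6127e-6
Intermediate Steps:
h = 24
I = 75456 (I = (24*393)*(4*2) = 9432*8 = 75456)
1/(-458209 + I) = 1/(-458209 + 75456) = 1/(-382753) = -1/382753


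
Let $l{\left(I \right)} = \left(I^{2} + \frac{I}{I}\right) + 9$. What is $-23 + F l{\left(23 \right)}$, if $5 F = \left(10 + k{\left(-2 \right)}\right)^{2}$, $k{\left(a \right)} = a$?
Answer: $\frac{34381}{5} \approx 6876.2$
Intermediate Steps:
$l{\left(I \right)} = 10 + I^{2}$ ($l{\left(I \right)} = \left(I^{2} + 1\right) + 9 = \left(1 + I^{2}\right) + 9 = 10 + I^{2}$)
$F = \frac{64}{5}$ ($F = \frac{\left(10 - 2\right)^{2}}{5} = \frac{8^{2}}{5} = \frac{1}{5} \cdot 64 = \frac{64}{5} \approx 12.8$)
$-23 + F l{\left(23 \right)} = -23 + \frac{64 \left(10 + 23^{2}\right)}{5} = -23 + \frac{64 \left(10 + 529\right)}{5} = -23 + \frac{64}{5} \cdot 539 = -23 + \frac{34496}{5} = \frac{34381}{5}$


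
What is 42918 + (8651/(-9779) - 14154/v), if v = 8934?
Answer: 624890086658/14560931 ≈ 42916.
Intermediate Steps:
42918 + (8651/(-9779) - 14154/v) = 42918 + (8651/(-9779) - 14154/8934) = 42918 + (8651*(-1/9779) - 14154*1/8934) = 42918 + (-8651/9779 - 2359/1489) = 42918 - 35950000/14560931 = 624890086658/14560931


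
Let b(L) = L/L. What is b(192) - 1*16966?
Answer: -16965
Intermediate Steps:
b(L) = 1
b(192) - 1*16966 = 1 - 1*16966 = 1 - 16966 = -16965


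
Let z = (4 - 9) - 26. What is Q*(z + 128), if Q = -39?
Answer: -3783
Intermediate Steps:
z = -31 (z = -5 - 26 = -31)
Q*(z + 128) = -39*(-31 + 128) = -39*97 = -3783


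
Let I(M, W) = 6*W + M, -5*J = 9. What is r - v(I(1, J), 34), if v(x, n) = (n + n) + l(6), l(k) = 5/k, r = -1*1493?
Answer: -9371/6 ≈ -1561.8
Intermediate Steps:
J = -9/5 (J = -1/5*9 = -9/5 ≈ -1.8000)
r = -1493
I(M, W) = M + 6*W
v(x, n) = 5/6 + 2*n (v(x, n) = (n + n) + 5/6 = 2*n + 5*(1/6) = 2*n + 5/6 = 5/6 + 2*n)
r - v(I(1, J), 34) = -1493 - (5/6 + 2*34) = -1493 - (5/6 + 68) = -1493 - 1*413/6 = -1493 - 413/6 = -9371/6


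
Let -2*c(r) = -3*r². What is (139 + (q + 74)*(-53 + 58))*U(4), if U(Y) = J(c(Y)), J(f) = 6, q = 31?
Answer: 3984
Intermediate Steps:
c(r) = 3*r²/2 (c(r) = -(-3)*r²/2 = 3*r²/2)
U(Y) = 6
(139 + (q + 74)*(-53 + 58))*U(4) = (139 + (31 + 74)*(-53 + 58))*6 = (139 + 105*5)*6 = (139 + 525)*6 = 664*6 = 3984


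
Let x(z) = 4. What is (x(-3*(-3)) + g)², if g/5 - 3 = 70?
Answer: 136161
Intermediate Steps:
g = 365 (g = 15 + 5*70 = 15 + 350 = 365)
(x(-3*(-3)) + g)² = (4 + 365)² = 369² = 136161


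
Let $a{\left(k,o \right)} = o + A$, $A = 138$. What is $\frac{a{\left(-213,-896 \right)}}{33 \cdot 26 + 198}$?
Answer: $- \frac{379}{528} \approx -0.7178$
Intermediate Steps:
$a{\left(k,o \right)} = 138 + o$ ($a{\left(k,o \right)} = o + 138 = 138 + o$)
$\frac{a{\left(-213,-896 \right)}}{33 \cdot 26 + 198} = \frac{138 - 896}{33 \cdot 26 + 198} = - \frac{758}{858 + 198} = - \frac{758}{1056} = \left(-758\right) \frac{1}{1056} = - \frac{379}{528}$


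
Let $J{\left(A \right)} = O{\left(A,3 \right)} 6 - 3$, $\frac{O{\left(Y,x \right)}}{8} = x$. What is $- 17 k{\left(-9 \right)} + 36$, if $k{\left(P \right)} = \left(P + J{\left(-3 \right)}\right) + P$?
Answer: $-2055$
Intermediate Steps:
$O{\left(Y,x \right)} = 8 x$
$J{\left(A \right)} = 141$ ($J{\left(A \right)} = 8 \cdot 3 \cdot 6 - 3 = 24 \cdot 6 - 3 = 144 - 3 = 141$)
$k{\left(P \right)} = 141 + 2 P$ ($k{\left(P \right)} = \left(P + 141\right) + P = \left(141 + P\right) + P = 141 + 2 P$)
$- 17 k{\left(-9 \right)} + 36 = - 17 \left(141 + 2 \left(-9\right)\right) + 36 = - 17 \left(141 - 18\right) + 36 = \left(-17\right) 123 + 36 = -2091 + 36 = -2055$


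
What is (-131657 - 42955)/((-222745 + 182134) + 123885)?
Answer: -29102/13879 ≈ -2.0968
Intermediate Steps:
(-131657 - 42955)/((-222745 + 182134) + 123885) = -174612/(-40611 + 123885) = -174612/83274 = -174612*1/83274 = -29102/13879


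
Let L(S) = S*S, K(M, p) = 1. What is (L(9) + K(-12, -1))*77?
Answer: 6314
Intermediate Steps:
L(S) = S²
(L(9) + K(-12, -1))*77 = (9² + 1)*77 = (81 + 1)*77 = 82*77 = 6314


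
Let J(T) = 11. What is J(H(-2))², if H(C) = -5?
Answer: 121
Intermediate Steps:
J(H(-2))² = 11² = 121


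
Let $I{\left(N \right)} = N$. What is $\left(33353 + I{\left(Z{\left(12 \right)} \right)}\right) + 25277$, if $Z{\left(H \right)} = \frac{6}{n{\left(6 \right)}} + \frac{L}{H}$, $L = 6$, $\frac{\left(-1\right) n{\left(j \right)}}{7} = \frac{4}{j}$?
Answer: $\frac{820809}{14} \approx 58629.0$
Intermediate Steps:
$n{\left(j \right)} = - \frac{28}{j}$ ($n{\left(j \right)} = - 7 \frac{4}{j} = - \frac{28}{j}$)
$Z{\left(H \right)} = - \frac{9}{7} + \frac{6}{H}$ ($Z{\left(H \right)} = \frac{6}{\left(-28\right) \frac{1}{6}} + \frac{6}{H} = \frac{6}{- \frac{14}{3}} + \frac{6}{H} = 6 \left(- \frac{3}{14}\right) + \frac{6}{H} = - \frac{9}{7} + \frac{6}{H}$)
$\left(33353 + I{\left(Z{\left(12 \right)} \right)}\right) + 25277 = \left(33353 - \left(\frac{9}{7} - \frac{6}{12}\right)\right) + 25277 = \left(33353 + \left(- \frac{9}{7} + 6 \cdot \frac{1}{12}\right)\right) + 25277 = \left(33353 + \left(- \frac{9}{7} + \frac{1}{2}\right)\right) + 25277 = \left(33353 - \frac{11}{14}\right) + 25277 = \frac{466931}{14} + 25277 = \frac{820809}{14}$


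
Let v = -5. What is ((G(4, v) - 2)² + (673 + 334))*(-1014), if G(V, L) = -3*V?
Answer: -1219842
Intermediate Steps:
((G(4, v) - 2)² + (673 + 334))*(-1014) = ((-3*4 - 2)² + (673 + 334))*(-1014) = ((-12 - 2)² + 1007)*(-1014) = ((-14)² + 1007)*(-1014) = (196 + 1007)*(-1014) = 1203*(-1014) = -1219842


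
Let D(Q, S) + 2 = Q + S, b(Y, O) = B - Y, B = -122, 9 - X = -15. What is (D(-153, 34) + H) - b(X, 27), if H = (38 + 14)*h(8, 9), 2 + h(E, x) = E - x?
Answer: -131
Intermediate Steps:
X = 24 (X = 9 - 1*(-15) = 9 + 15 = 24)
h(E, x) = -2 + E - x (h(E, x) = -2 + (E - x) = -2 + E - x)
b(Y, O) = -122 - Y
H = -156 (H = (38 + 14)*(-2 + 8 - 1*9) = 52*(-2 + 8 - 9) = 52*(-3) = -156)
D(Q, S) = -2 + Q + S (D(Q, S) = -2 + (Q + S) = -2 + Q + S)
(D(-153, 34) + H) - b(X, 27) = ((-2 - 153 + 34) - 156) - (-122 - 1*24) = (-121 - 156) - (-122 - 24) = -277 - 1*(-146) = -277 + 146 = -131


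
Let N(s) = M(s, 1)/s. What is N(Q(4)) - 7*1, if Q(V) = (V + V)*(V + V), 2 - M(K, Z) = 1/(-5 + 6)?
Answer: -447/64 ≈ -6.9844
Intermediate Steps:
M(K, Z) = 1 (M(K, Z) = 2 - 1/(-5 + 6) = 2 - 1/1 = 2 - 1*1 = 2 - 1 = 1)
Q(V) = 4*V**2 (Q(V) = (2*V)*(2*V) = 4*V**2)
N(s) = 1/s
N(Q(4)) - 7*1 = 1/(4*4**2) - 7*1 = 1/(4*16) - 7 = 1/64 - 7 = -447/64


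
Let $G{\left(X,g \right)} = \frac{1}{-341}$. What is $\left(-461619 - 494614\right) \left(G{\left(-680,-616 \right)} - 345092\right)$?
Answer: $\frac{112526031182909}{341} \approx 3.2999 \cdot 10^{11}$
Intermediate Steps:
$G{\left(X,g \right)} = - \frac{1}{341}$
$\left(-461619 - 494614\right) \left(G{\left(-680,-616 \right)} - 345092\right) = \left(-461619 - 494614\right) \left(- \frac{1}{341} - 345092\right) = \left(-956233\right) \left(- \frac{117676373}{341}\right) = \frac{112526031182909}{341}$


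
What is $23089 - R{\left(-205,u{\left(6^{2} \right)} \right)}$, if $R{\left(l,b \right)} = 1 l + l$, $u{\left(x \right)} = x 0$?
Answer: $23499$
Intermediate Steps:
$u{\left(x \right)} = 0$
$R{\left(l,b \right)} = 2 l$ ($R{\left(l,b \right)} = l + l = 2 l$)
$23089 - R{\left(-205,u{\left(6^{2} \right)} \right)} = 23089 - 2 \left(-205\right) = 23089 - -410 = 23089 + 410 = 23499$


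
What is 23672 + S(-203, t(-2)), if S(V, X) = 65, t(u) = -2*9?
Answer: 23737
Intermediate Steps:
t(u) = -18
23672 + S(-203, t(-2)) = 23672 + 65 = 23737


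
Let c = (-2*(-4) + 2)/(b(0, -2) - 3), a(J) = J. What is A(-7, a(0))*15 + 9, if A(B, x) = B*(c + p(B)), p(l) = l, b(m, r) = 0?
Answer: 1094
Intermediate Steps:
c = -10/3 (c = (-2*(-4) + 2)/(0 - 3) = (8 + 2)/(-3) = 10*(-⅓) = -10/3 ≈ -3.3333)
A(B, x) = B*(-10/3 + B)
A(-7, a(0))*15 + 9 = ((⅓)*(-7)*(-10 + 3*(-7)))*15 + 9 = ((⅓)*(-7)*(-10 - 21))*15 + 9 = ((⅓)*(-7)*(-31))*15 + 9 = (217/3)*15 + 9 = 1085 + 9 = 1094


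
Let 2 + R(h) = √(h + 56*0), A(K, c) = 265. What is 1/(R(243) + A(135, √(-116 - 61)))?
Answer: 263/68926 - 9*√3/68926 ≈ 0.0035895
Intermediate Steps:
R(h) = -2 + √h (R(h) = -2 + √(h + 56*0) = -2 + √(h + 0) = -2 + √h)
1/(R(243) + A(135, √(-116 - 61))) = 1/((-2 + √243) + 265) = 1/((-2 + 9*√3) + 265) = 1/(263 + 9*√3)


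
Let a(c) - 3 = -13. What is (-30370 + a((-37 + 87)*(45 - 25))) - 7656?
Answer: -38036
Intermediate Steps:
a(c) = -10 (a(c) = 3 - 13 = -10)
(-30370 + a((-37 + 87)*(45 - 25))) - 7656 = (-30370 - 10) - 7656 = -30380 - 7656 = -38036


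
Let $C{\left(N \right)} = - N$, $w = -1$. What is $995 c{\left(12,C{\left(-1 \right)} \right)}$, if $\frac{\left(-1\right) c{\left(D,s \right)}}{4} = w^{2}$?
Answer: $-3980$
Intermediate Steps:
$c{\left(D,s \right)} = -4$ ($c{\left(D,s \right)} = - 4 \left(-1\right)^{2} = \left(-4\right) 1 = -4$)
$995 c{\left(12,C{\left(-1 \right)} \right)} = 995 \left(-4\right) = -3980$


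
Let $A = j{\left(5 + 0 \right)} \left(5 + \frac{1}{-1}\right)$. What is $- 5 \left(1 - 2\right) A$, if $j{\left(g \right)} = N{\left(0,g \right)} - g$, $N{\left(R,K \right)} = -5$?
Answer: $-200$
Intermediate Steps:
$j{\left(g \right)} = -5 - g$
$A = -40$ ($A = \left(-5 - \left(5 + 0\right)\right) \left(5 + \frac{1}{-1}\right) = \left(-5 - 5\right) \left(5 - 1\right) = \left(-5 - 5\right) 4 = \left(-10\right) 4 = -40$)
$- 5 \left(1 - 2\right) A = - 5 \left(1 - 2\right) \left(-40\right) = \left(-5\right) \left(-1\right) \left(-40\right) = 5 \left(-40\right) = -200$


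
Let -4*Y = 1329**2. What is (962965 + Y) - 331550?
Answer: 759419/4 ≈ 1.8985e+5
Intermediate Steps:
Y = -1766241/4 (Y = -1/4*1329**2 = -1/4*1766241 = -1766241/4 ≈ -4.4156e+5)
(962965 + Y) - 331550 = (962965 - 1766241/4) - 331550 = 2085619/4 - 331550 = 759419/4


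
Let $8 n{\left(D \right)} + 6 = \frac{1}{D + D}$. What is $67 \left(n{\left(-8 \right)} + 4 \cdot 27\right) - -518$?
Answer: $\frac{986013}{128} \approx 7703.2$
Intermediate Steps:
$n{\left(D \right)} = - \frac{3}{4} + \frac{1}{16 D}$ ($n{\left(D \right)} = - \frac{3}{4} + \frac{1}{8 \left(D + D\right)} = - \frac{3}{4} + \frac{1}{8 \cdot 2 D} = - \frac{3}{4} + \frac{\frac{1}{2} \frac{1}{D}}{8} = - \frac{3}{4} + \frac{1}{16 D}$)
$67 \left(n{\left(-8 \right)} + 4 \cdot 27\right) - -518 = 67 \left(\frac{1 - -96}{16 \left(-8\right)} + 4 \cdot 27\right) - -518 = 67 \left(\frac{1}{16} \left(- \frac{1}{8}\right) \left(1 + 96\right) + 108\right) + 518 = 67 \left(\frac{1}{16} \left(- \frac{1}{8}\right) 97 + 108\right) + 518 = 67 \left(- \frac{97}{128} + 108\right) + 518 = 67 \cdot \frac{13727}{128} + 518 = \frac{919709}{128} + 518 = \frac{986013}{128}$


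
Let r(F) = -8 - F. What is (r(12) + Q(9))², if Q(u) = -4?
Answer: 576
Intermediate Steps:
(r(12) + Q(9))² = ((-8 - 1*12) - 4)² = ((-8 - 12) - 4)² = (-20 - 4)² = (-24)² = 576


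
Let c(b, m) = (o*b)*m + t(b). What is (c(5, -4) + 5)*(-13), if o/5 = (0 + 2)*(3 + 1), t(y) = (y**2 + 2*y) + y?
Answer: 9815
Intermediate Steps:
t(y) = y**2 + 3*y
o = 40 (o = 5*((0 + 2)*(3 + 1)) = 5*(2*4) = 5*8 = 40)
c(b, m) = b*(3 + b) + 40*b*m (c(b, m) = (40*b)*m + b*(3 + b) = 40*b*m + b*(3 + b) = b*(3 + b) + 40*b*m)
(c(5, -4) + 5)*(-13) = (5*(3 + 5 + 40*(-4)) + 5)*(-13) = (5*(3 + 5 - 160) + 5)*(-13) = (5*(-152) + 5)*(-13) = (-760 + 5)*(-13) = -755*(-13) = 9815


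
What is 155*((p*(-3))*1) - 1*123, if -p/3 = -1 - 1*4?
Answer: -7098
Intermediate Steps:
p = 15 (p = -3*(-1 - 1*4) = -3*(-1 - 4) = -3*(-5) = 15)
155*((p*(-3))*1) - 1*123 = 155*((15*(-3))*1) - 1*123 = 155*(-45*1) - 123 = 155*(-45) - 123 = -6975 - 123 = -7098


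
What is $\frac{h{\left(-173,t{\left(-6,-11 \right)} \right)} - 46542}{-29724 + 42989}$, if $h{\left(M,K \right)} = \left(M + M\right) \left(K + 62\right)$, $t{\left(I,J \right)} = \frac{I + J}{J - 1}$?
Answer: $- \frac{82181}{15918} \approx -5.1628$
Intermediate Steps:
$t{\left(I,J \right)} = \frac{I + J}{-1 + J}$
$h{\left(M,K \right)} = 2 M \left(62 + K\right)$
$\frac{h{\left(-173,t{\left(-6,-11 \right)} \right)} - 46542}{-29724 + 42989} = \frac{2 \left(-173\right) \left(62 + \frac{-6 - 11}{-1 - 11}\right) - 46542}{-29724 + 42989} = \frac{2 \left(-173\right) \left(62 + \frac{1}{-12} \left(-17\right)\right) - 46542}{13265} = \left(2 \left(-173\right) \left(62 - - \frac{17}{12}\right) - 46542\right) \frac{1}{13265} = \left(2 \left(-173\right) \left(62 + \frac{17}{12}\right) - 46542\right) \frac{1}{13265} = \left(2 \left(-173\right) \frac{761}{12} - 46542\right) \frac{1}{13265} = \left(- \frac{131653}{6} - 46542\right) \frac{1}{13265} = \left(- \frac{410905}{6}\right) \frac{1}{13265} = - \frac{82181}{15918}$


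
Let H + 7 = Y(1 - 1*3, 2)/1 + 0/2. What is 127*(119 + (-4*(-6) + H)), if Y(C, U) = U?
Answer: 17526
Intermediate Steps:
H = -5 (H = -7 + (2/1 + 0/2) = -7 + (2*1 + 0*(½)) = -7 + (2 + 0) = -7 + 2 = -5)
127*(119 + (-4*(-6) + H)) = 127*(119 + (-4*(-6) - 5)) = 127*(119 + (24 - 5)) = 127*(119 + 19) = 127*138 = 17526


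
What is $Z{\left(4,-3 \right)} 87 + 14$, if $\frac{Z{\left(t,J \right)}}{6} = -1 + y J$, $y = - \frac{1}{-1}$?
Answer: $-2074$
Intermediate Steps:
$y = 1$ ($y = \left(-1\right) \left(-1\right) = 1$)
$Z{\left(t,J \right)} = -6 + 6 J$ ($Z{\left(t,J \right)} = 6 \left(-1 + 1 J\right) = 6 \left(-1 + J\right) = -6 + 6 J$)
$Z{\left(4,-3 \right)} 87 + 14 = \left(-6 + 6 \left(-3\right)\right) 87 + 14 = \left(-6 - 18\right) 87 + 14 = \left(-24\right) 87 + 14 = -2088 + 14 = -2074$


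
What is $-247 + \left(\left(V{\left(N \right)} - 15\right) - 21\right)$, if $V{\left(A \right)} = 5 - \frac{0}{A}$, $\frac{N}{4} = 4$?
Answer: $-278$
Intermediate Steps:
$N = 16$ ($N = 4 \cdot 4 = 16$)
$V{\left(A \right)} = 5$ ($V{\left(A \right)} = 5 - 0 = 5 + 0 = 5$)
$-247 + \left(\left(V{\left(N \right)} - 15\right) - 21\right) = -247 + \left(\left(5 - 15\right) - 21\right) = -247 - 31 = -278$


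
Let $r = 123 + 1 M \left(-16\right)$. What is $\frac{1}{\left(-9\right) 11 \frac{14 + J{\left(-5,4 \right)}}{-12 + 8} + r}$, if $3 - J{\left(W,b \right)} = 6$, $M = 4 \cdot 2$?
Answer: $\frac{4}{1069} \approx 0.0037418$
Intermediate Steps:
$M = 8$
$J{\left(W,b \right)} = -3$ ($J{\left(W,b \right)} = 3 - 6 = -3$)
$r = -5$ ($r = 123 + 1 \cdot 8 \left(-16\right) = 123 + 8 \left(-16\right) = 123 - 128 = -5$)
$\frac{1}{\left(-9\right) 11 \frac{14 + J{\left(-5,4 \right)}}{-12 + 8} + r} = \frac{1}{\left(-9\right) 11 \frac{14 - 3}{-12 + 8} - 5} = \frac{1}{- 99 \frac{11}{-4} - 5} = \frac{1}{- 99 \cdot 11 \left(- \frac{1}{4}\right) - 5} = \frac{1}{\left(-99\right) \left(- \frac{11}{4}\right) - 5} = \frac{1}{\frac{1089}{4} - 5} = \frac{1}{\frac{1069}{4}} = \frac{4}{1069}$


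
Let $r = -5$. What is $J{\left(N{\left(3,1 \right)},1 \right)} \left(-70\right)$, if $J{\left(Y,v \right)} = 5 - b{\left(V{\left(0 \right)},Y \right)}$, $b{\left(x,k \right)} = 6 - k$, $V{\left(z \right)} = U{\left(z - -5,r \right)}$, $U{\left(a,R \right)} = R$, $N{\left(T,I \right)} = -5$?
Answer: $420$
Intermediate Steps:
$V{\left(z \right)} = -5$
$J{\left(Y,v \right)} = -1 + Y$ ($J{\left(Y,v \right)} = 5 - \left(6 - Y\right) = 5 + \left(-6 + Y\right) = -1 + Y$)
$J{\left(N{\left(3,1 \right)},1 \right)} \left(-70\right) = \left(-1 - 5\right) \left(-70\right) = \left(-6\right) \left(-70\right) = 420$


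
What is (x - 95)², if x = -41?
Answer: 18496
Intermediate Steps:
(x - 95)² = (-41 - 95)² = (-136)² = 18496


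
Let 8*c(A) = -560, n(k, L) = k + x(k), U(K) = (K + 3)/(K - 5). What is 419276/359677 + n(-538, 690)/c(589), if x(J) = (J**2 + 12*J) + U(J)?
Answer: -11029608624677/2734264554 ≈ -4033.8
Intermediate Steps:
U(K) = (3 + K)/(-5 + K)
x(J) = J**2 + 12*J + (3 + J)/(-5 + J) (x(J) = (J**2 + 12*J) + (3 + J)/(-5 + J) = J**2 + 12*J + (3 + J)/(-5 + J))
n(k, L) = k + (3 + k + k*(-5 + k)*(12 + k))/(-5 + k)
c(A) = -70 (c(A) = (1/8)*(-560) = -70)
419276/359677 + n(-538, 690)/c(589) = 419276/359677 + ((3 - 538 - 538*(-5 - 538)*(13 - 538))/(-5 - 538))/(-70) = 419276*(1/359677) + ((3 - 538 - 538*(-543)*(-525))/(-543))*(-1/70) = 419276/359677 - (3 - 538 - 153370350)/543*(-1/70) = 419276/359677 - 1/543*(-153370885)*(-1/70) = 419276/359677 + (153370885/543)*(-1/70) = 419276/359677 - 30674177/7602 = -11029608624677/2734264554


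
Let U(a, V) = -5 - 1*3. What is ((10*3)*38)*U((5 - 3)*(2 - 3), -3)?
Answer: -9120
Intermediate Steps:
U(a, V) = -8 (U(a, V) = -5 - 3 = -8)
((10*3)*38)*U((5 - 3)*(2 - 3), -3) = ((10*3)*38)*(-8) = (30*38)*(-8) = 1140*(-8) = -9120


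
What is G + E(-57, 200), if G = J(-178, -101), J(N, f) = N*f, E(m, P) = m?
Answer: 17921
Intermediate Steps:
G = 17978 (G = -178*(-101) = 17978)
G + E(-57, 200) = 17978 - 57 = 17921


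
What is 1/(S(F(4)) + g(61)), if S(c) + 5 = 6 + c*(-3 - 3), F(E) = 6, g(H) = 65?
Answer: 1/30 ≈ 0.033333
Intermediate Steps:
S(c) = 1 - 6*c (S(c) = -5 + (6 + c*(-3 - 3)) = -5 + (6 + c*(-6)) = -5 + (6 - 6*c) = 1 - 6*c)
1/(S(F(4)) + g(61)) = 1/((1 - 6*6) + 65) = 1/((1 - 36) + 65) = 1/(-35 + 65) = 1/30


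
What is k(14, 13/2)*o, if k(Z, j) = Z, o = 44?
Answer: 616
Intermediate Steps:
k(14, 13/2)*o = 14*44 = 616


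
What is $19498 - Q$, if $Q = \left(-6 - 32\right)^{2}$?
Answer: $18054$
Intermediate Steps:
$Q = 1444$ ($Q = \left(-38\right)^{2} = 1444$)
$19498 - Q = 19498 - 1444 = 18054$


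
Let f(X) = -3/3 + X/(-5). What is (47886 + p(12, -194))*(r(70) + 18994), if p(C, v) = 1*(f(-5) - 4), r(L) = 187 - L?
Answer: 915072902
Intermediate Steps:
f(X) = -1 - X/5 (f(X) = -3*⅓ + X*(-⅕) = -1 - X/5)
p(C, v) = -4 (p(C, v) = 1*((-1 - ⅕*(-5)) - 4) = 1*((-1 + 1) - 4) = 1*(0 - 4) = 1*(-4) = -4)
(47886 + p(12, -194))*(r(70) + 18994) = (47886 - 4)*((187 - 1*70) + 18994) = 47882*((187 - 70) + 18994) = 47882*(117 + 18994) = 47882*19111 = 915072902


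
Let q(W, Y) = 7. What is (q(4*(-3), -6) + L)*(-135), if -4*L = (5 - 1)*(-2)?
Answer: -1215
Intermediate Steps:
L = 2 (L = -(5 - 1)*(-2)/4 = -(-2) = -¼*(-8) = 2)
(q(4*(-3), -6) + L)*(-135) = (7 + 2)*(-135) = 9*(-135) = -1215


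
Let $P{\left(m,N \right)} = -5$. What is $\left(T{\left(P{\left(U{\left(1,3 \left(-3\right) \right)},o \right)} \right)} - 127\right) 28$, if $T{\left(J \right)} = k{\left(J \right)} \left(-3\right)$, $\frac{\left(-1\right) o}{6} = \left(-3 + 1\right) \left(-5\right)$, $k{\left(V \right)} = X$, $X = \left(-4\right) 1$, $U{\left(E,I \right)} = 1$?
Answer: $-3220$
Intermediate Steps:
$X = -4$
$k{\left(V \right)} = -4$
$o = -60$ ($o = - 6 \left(-3 + 1\right) \left(-5\right) = - 6 \left(\left(-2\right) \left(-5\right)\right) = \left(-6\right) 10 = -60$)
$T{\left(J \right)} = 12$ ($T{\left(J \right)} = \left(-4\right) \left(-3\right) = 12$)
$\left(T{\left(P{\left(U{\left(1,3 \left(-3\right) \right)},o \right)} \right)} - 127\right) 28 = \left(12 - 127\right) 28 = \left(-115\right) 28 = -3220$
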